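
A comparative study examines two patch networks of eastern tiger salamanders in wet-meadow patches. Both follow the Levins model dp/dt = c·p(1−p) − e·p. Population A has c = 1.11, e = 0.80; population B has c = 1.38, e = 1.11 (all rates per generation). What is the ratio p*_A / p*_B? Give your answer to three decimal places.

A: p*_A = 1 − 0.80/1.11 = 0.2793.
B: p*_B = 1 − 1.11/1.38 = 0.1957.
p*_A / p*_B = 0.2793/0.1957 = 1.4274.

1.427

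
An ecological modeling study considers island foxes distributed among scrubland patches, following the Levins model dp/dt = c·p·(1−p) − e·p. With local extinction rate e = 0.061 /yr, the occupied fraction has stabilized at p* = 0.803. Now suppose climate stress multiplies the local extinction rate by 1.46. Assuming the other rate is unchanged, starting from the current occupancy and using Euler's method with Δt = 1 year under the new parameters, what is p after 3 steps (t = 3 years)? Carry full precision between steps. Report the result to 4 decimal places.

Balance c(1−p*) = e gives c = e/(1 − 0.80300) = 0.061/0.19700 = 0.30964.
Starting from p₀ = 0.80300; update p ← p + (dp/dt)·Δt with the new parameters.
  1  |  dp/dt·Δt = -0.022532  |  p_1 = 0.780468
  2  |  dp/dt·Δt = -0.016455  |  p_2 = 0.764013
  3  |  dp/dt·Δt = -0.012215  |  p_3 = 0.751798

0.7518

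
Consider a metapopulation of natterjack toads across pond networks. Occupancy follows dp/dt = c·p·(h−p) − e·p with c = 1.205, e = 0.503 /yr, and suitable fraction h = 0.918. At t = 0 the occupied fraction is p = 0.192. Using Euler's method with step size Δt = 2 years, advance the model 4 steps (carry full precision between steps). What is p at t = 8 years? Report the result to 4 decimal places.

Update rule: p ← p + [c·p·(h−p) − e·p]·Δt with Δt = 2.
t = 2: p = 0.19200 + (+0.14278) = 0.33478
t = 4: p = 0.33478 + (+0.13376) = 0.46855
t = 6: p = 0.46855 + (+0.03616) = 0.50471
t = 8: p = 0.50471 + (-0.00503) = 0.49968

0.4997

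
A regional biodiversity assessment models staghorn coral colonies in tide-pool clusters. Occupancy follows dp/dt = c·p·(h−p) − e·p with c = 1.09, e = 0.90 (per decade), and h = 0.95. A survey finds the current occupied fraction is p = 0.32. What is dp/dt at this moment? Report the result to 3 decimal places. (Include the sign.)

-0.068

Colonization term: c·p·(h−p) = 1.09×0.32×0.6300 = 0.21974.
Extinction term: e·p = 0.28800.
dp/dt = 0.21974 − 0.28800 = -0.06826.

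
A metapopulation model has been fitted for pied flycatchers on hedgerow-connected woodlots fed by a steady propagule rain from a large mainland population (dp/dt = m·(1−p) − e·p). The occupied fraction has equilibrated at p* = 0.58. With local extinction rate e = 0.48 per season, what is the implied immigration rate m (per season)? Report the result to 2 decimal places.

At equilibrium m(1−p*) = e·p*, so m = e·p*/(1−p*).
m = 0.48 × 0.58 / 0.4200 = 0.2784/0.4200 = 0.6629.

0.66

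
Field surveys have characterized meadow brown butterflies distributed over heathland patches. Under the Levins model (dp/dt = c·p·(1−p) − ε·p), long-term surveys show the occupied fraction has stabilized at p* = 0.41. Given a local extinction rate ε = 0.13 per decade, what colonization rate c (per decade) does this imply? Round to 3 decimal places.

At equilibrium c(1−p*) = ε, so c = ε/(1−p*).
c = 0.13/(1 − 0.41) = 0.13/0.5900 = 0.2203.

0.220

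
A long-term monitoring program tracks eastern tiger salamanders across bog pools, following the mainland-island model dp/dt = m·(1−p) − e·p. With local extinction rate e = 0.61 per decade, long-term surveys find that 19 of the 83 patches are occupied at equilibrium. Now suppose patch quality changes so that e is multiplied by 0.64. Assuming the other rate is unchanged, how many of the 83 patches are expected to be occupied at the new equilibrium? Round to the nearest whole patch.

Observed p* = 19/83 = 0.22892.
Balance m(1−p*) = e·p* gives m = e·p*/(1−p*) = 0.61×0.22892/0.77108 = 0.18110.
New p* = m/(m+e) = 0.18110/(0.18110+0.39040) = 0.31689.
Expected occupied = 83 × 0.31689 = 26.30 ≈ 26.

26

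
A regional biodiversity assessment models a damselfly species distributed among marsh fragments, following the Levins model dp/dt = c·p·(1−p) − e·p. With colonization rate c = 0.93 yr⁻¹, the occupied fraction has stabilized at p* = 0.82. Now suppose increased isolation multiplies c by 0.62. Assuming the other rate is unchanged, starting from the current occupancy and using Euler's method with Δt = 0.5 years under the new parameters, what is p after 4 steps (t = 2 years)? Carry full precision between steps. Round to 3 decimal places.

0.749

Balance c(1−p*) = e gives e = 0.93×(1 − 0.82000) = 0.16740.
Starting from p₀ = 0.82000; update p ← p + (dp/dt)·Δt with the new parameters.
step 1: Δp = -0.02608, p = 0.79392
step 2: Δp = -0.01928, p = 0.77464
step 3: Δp = -0.01451, p = 0.76013
step 4: Δp = -0.01106, p = 0.74907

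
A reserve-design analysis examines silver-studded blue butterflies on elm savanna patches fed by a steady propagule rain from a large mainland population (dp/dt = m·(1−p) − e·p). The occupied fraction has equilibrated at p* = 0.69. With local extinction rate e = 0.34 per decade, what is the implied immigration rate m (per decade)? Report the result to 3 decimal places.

At equilibrium m(1−p*) = e·p*, so m = e·p*/(1−p*).
m = 0.34 × 0.69 / 0.3100 = 0.2346/0.3100 = 0.7568.

0.757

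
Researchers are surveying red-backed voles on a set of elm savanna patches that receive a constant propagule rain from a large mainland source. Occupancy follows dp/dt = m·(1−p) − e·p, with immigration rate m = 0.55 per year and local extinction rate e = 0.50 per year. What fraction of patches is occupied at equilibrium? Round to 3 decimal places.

0.524

At equilibrium the propagule rain into empty patches balances local extinction: m(1−p*) = e·p*.
p* = m/(m+e) = 0.55/(0.55+0.50) = 0.55/1.0500 = 0.5238.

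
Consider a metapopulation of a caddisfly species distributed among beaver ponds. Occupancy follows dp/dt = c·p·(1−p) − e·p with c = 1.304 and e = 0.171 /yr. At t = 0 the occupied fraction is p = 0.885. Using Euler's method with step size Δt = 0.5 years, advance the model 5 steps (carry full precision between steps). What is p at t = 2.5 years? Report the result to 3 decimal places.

Update rule: p ← p + [c·p·(1−p) − e·p]·Δt with Δt = 0.5.
  1  |  dp/dt·Δt = -0.009310  |  p_1 = 0.875690
  2  |  dp/dt·Δt = -0.003897  |  p_2 = 0.871793
  3  |  dp/dt·Δt = -0.001664  |  p_3 = 0.870129
  4  |  dp/dt·Δt = -0.000717  |  p_4 = 0.869412
  5  |  dp/dt·Δt = -0.000310  |  p_5 = 0.869102

0.869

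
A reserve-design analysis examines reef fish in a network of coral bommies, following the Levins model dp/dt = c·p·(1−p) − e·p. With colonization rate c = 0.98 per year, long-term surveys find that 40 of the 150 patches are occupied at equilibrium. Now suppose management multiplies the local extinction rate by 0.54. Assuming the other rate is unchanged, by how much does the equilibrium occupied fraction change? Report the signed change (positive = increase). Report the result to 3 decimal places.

Observed p* = 40/150 = 0.26667.
Balance c(1−p*) = e gives e = 0.98×(1 − 0.26667) = 0.71866.
New p* = 1 − e/c = 1 − 0.38808/0.98000 = 0.60400.
Δp* = 0.60400 − 0.26667 = +0.33733.

0.337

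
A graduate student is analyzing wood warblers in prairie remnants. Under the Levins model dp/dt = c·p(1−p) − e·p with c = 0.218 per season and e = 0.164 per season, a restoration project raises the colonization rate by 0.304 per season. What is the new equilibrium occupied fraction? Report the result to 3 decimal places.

0.686

Before: p* = 1 − 0.164/0.218 = 0.2477.
After the change, c = 0.522, e = 0.164, so p* = 1 − 0.164/0.522 = 0.6858.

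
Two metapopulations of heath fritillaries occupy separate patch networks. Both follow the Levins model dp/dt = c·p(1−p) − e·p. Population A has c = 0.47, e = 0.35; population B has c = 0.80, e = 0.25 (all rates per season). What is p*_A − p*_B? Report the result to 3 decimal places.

-0.432

A: p*_A = 1 − 0.35/0.47 = 0.2553.
B: p*_B = 1 − 0.25/0.80 = 0.6875.
p*_A − p*_B = 0.2553 − 0.6875 = -0.4322.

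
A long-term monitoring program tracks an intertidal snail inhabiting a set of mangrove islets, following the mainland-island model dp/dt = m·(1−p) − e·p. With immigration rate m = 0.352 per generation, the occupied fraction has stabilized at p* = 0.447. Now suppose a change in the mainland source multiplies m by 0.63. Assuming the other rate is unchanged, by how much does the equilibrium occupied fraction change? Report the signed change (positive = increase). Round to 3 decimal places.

-0.110

Balance m(1−p*) = e·p* gives e = m(1−p*)/p* = 0.352×0.55300/0.44700 = 0.43547.
New p* = m/(m+e) = 0.22176/(0.22176+0.43547) = 0.33742.
Δp* = 0.33742 − 0.44700 = -0.10958.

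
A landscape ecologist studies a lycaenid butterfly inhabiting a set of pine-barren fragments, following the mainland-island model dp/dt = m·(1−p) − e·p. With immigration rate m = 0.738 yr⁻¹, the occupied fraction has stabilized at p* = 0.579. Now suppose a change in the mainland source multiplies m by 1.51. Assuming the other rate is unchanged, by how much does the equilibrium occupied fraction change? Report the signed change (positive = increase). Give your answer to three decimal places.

0.096

Balance m(1−p*) = e·p* gives e = m(1−p*)/p* = 0.738×0.42100/0.57900 = 0.53661.
New p* = m/(m+e) = 1.11438/(1.11438+0.53661) = 0.67498.
Δp* = 0.67498 − 0.57900 = +0.09598.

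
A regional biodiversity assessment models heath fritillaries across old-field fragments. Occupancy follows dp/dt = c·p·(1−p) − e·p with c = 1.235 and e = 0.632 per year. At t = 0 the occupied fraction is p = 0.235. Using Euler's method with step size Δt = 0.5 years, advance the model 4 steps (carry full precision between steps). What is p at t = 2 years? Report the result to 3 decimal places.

Update rule: p ← p + [c·p·(1−p) − e·p]·Δt with Δt = 0.5.
  1  |  dp/dt·Δt = +0.036751  |  p_1 = 0.271751
  2  |  dp/dt·Δt = +0.036331  |  p_2 = 0.308082
  3  |  dp/dt·Δt = +0.034277  |  p_3 = 0.342359
  4  |  dp/dt·Δt = +0.030844  |  p_4 = 0.373204

0.373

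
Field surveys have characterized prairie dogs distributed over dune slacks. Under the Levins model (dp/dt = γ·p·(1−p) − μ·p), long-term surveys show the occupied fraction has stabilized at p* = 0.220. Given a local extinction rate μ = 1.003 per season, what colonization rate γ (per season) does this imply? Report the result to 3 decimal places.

At equilibrium γ(1−p*) = μ, so γ = μ/(1−p*).
γ = 1.003/(1 − 0.220) = 1.003/0.7800 = 1.2859.

1.286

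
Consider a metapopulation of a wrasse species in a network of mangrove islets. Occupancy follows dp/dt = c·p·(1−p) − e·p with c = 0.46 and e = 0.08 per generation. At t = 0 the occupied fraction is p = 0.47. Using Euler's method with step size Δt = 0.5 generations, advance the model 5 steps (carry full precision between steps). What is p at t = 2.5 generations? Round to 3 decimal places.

0.644

Update rule: p ← p + [c·p·(1−p) − e·p]·Δt with Δt = 0.5.
t = 0.5: p = 0.47000 + (+0.03849) = 0.50849
t = 1: p = 0.50849 + (+0.03714) = 0.54564
t = 1.5: p = 0.54564 + (+0.03520) = 0.58083
t = 2: p = 0.58083 + (+0.03276) = 0.61360
t = 2.5: p = 0.61360 + (+0.02999) = 0.64358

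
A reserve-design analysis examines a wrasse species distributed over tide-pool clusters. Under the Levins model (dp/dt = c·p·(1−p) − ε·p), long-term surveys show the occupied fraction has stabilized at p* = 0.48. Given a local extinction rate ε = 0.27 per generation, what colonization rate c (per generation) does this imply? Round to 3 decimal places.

0.519

At equilibrium c(1−p*) = ε, so c = ε/(1−p*).
c = 0.27/(1 − 0.48) = 0.27/0.5200 = 0.5192.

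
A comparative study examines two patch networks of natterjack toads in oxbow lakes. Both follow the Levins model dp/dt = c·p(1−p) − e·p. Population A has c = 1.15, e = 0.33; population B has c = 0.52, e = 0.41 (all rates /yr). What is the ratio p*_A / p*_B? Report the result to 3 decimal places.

A: p*_A = 1 − 0.33/1.15 = 0.7130.
B: p*_B = 1 − 0.41/0.52 = 0.2115.
p*_A / p*_B = 0.7130/0.2115 = 3.3708.

3.371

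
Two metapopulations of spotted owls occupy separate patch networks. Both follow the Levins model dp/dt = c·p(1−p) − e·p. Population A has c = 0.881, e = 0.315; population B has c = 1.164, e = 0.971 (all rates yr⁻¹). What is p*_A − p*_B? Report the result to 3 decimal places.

A: p*_A = 1 − 0.315/0.881 = 0.6425.
B: p*_B = 1 − 0.971/1.164 = 0.1658.
p*_A − p*_B = 0.6425 − 0.1658 = 0.4766.

0.477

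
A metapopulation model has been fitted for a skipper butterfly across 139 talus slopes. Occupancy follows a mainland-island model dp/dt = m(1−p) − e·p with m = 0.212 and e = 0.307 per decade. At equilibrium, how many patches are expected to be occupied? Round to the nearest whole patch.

p* = m/(m+e) = 0.212/0.5190 = 0.4085.
Expected occupied patches = N × p* = 139 × 0.4085 = 56.78 ≈ 57.

57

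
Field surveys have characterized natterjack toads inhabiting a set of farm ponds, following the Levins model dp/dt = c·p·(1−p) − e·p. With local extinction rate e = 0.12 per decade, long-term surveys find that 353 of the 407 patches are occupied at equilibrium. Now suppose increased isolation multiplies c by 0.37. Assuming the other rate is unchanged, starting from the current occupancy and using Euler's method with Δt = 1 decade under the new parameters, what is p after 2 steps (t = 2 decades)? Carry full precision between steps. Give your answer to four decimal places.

Observed p* = 353/407 = 0.86732.
Balance c(1−p*) = e gives c = e/(1 − 0.86732) = 0.12/0.13268 = 0.90444.
Starting from p₀ = 0.86732; update p ← p + (dp/dt)·Δt with the new parameters.
step 1: Δp = -0.06557, p = 0.80175
step 2: Δp = -0.04302, p = 0.75873

0.7587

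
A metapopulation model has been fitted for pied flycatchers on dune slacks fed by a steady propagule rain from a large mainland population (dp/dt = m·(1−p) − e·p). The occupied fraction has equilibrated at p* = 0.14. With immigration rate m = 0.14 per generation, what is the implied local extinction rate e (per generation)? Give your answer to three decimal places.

0.860

At equilibrium m(1−p*) = e·p*, so e = m(1−p*)/p*.
e = 0.14 × 0.8600 / 0.14 = 0.8600.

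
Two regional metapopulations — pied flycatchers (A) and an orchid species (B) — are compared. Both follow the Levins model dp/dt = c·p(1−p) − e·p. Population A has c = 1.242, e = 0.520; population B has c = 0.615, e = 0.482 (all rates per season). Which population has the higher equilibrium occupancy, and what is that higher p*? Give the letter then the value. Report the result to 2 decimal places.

A, 0.58

A: p*_A = 1 − 0.520/1.242 = 0.5813.
B: p*_B = 1 − 0.482/0.615 = 0.2163.
A is higher at 0.5813.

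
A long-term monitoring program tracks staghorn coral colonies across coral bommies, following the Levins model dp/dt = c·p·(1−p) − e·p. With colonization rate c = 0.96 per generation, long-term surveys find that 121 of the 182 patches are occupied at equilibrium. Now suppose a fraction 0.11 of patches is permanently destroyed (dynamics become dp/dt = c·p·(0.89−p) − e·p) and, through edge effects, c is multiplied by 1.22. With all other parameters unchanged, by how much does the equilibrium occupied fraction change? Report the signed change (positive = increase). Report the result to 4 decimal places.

-0.0496

Observed p* = 121/182 = 0.66484.
Balance c(1−p*) = e gives e = 0.96×(1 − 0.66484) = 0.32175.
New p* = 0.89 − e/c = 0.89 − 0.32175/1.17120 = 0.61528.
Δp* = 0.61528 − 0.66484 = -0.04956.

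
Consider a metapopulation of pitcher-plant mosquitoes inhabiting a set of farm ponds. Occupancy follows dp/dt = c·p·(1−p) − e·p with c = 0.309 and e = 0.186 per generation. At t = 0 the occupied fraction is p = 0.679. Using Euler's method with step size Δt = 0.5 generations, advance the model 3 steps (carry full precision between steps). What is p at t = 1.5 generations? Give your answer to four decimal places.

Update rule: p ← p + [c·p·(1−p) − e·p]·Δt with Δt = 0.5.
step 1: Δp = -0.02947, p = 0.64953
step 2: Δp = -0.02524, p = 0.62429
step 3: Δp = -0.02182, p = 0.60247

0.6025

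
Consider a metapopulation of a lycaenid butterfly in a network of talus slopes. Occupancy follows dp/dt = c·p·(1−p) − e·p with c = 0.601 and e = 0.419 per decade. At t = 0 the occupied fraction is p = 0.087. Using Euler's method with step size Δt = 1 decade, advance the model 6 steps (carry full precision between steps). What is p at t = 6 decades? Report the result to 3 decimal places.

0.164

Update rule: p ← p + [c·p·(1−p) − e·p]·Δt with Δt = 1.
  1  |  dp/dt·Δt = +0.011285  |  p_1 = 0.098285
  2  |  dp/dt·Δt = +0.012082  |  p_2 = 0.110367
  3  |  dp/dt·Δt = +0.012766  |  p_3 = 0.123133
  4  |  dp/dt·Δt = +0.013298  |  p_4 = 0.136431
  5  |  dp/dt·Δt = +0.013644  |  p_5 = 0.150075
  6  |  dp/dt·Δt = +0.013778  |  p_6 = 0.163853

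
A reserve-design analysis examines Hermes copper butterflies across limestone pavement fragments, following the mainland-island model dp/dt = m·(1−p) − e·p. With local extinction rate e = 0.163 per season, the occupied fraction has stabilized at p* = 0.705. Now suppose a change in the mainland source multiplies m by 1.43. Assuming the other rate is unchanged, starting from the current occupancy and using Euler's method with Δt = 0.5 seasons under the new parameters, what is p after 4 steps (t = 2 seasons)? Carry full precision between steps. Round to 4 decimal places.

0.7621

Balance m(1−p*) = e·p* gives m = e·p*/(1−p*) = 0.163×0.70500/0.29500 = 0.38954.
Starting from p₀ = 0.70500; update p ← p + (dp/dt)·Δt with the new parameters.
step 1: Δp = +0.02471, p = 0.72971
step 2: Δp = +0.01581, p = 0.74552
step 3: Δp = +0.01012, p = 0.75564
step 4: Δp = +0.00648, p = 0.76211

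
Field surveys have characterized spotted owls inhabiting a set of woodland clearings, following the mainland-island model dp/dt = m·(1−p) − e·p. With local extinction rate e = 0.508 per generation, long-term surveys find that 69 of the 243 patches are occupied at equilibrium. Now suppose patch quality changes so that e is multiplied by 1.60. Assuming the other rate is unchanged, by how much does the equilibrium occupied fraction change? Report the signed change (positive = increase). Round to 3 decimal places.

-0.085

Observed p* = 69/243 = 0.28395.
Balance m(1−p*) = e·p* gives m = e·p*/(1−p*) = 0.508×0.28395/0.71605 = 0.20145.
New p* = m/(m+e) = 0.20145/(0.20145+0.81280) = 0.19862.
Δp* = 0.19862 − 0.28395 = -0.08533.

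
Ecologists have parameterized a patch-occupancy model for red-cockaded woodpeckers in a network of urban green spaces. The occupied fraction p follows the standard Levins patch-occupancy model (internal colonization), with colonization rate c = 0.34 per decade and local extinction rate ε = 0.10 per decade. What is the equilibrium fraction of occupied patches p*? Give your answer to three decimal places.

0.706

At equilibrium, colonization balances extinction: c·p*·(1−p*) = ε·p*.
So p* = 1 − ε/c = 1 − 0.10/0.34 = 1 − 0.2941 = 0.7059.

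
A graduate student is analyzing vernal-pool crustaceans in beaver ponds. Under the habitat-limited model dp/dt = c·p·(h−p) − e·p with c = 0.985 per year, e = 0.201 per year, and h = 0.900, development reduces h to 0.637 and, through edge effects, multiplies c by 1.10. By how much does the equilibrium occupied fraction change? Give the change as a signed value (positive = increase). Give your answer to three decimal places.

Before: p* = h − e/c = 0.900 − 0.201/0.985 = 0.900 − 0.2041 = 0.6959.
After: c = 1.0835, e = 0.201, h = 0.637; p* = 0.637 − 0.201/1.0835 = 0.4515.
Δp* = 0.4515 − 0.6959 = -0.2444.

-0.244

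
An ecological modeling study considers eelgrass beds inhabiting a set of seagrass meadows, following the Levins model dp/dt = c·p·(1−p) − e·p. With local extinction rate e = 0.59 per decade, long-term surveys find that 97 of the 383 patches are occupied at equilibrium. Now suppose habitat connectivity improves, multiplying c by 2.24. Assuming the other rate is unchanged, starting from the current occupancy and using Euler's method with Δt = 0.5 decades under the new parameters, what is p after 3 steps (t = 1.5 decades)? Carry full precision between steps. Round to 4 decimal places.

0.5315

Observed p* = 97/383 = 0.25326.
Balance c(1−p*) = e gives c = e/(1 − 0.25326) = 0.59/0.74674 = 0.79010.
Starting from p₀ = 0.25326; update p ← p + (dp/dt)·Δt with the new parameters.
step 1: Δp = +0.09264, p = 0.34591
step 2: Δp = +0.09817, p = 0.44408
step 3: Δp = +0.08746, p = 0.53154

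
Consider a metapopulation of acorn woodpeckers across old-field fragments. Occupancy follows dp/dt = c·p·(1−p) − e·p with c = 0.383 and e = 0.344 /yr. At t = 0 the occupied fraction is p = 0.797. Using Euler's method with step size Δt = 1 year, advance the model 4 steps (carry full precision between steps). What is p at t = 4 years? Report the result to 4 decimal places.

0.3603

Update rule: p ← p + [c·p·(1−p) − e·p]·Δt with Δt = 1.
step 1: Δp = -0.21220, p = 0.58480
step 2: Δp = -0.10817, p = 0.47662
step 3: Δp = -0.06842, p = 0.40821
step 4: Δp = -0.04790, p = 0.36031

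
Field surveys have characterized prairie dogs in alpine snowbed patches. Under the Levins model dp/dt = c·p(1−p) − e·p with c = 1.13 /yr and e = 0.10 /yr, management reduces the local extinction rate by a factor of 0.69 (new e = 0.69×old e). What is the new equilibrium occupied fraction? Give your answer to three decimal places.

Before: p* = 1 − 0.10/1.13 = 0.9115.
After the change, c = 1.13, e = 0.069, so p* = 1 − 0.069/1.13 = 0.9389.

0.939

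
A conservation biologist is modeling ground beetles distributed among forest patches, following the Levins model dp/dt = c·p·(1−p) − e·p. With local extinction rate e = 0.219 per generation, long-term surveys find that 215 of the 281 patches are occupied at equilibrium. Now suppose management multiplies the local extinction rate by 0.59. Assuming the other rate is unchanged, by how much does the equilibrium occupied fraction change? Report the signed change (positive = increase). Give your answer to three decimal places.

Observed p* = 215/281 = 0.76512.
Balance c(1−p*) = e gives c = e/(1 − 0.76512) = 0.219/0.23488 = 0.93239.
New p* = 1 − e/c = 1 − 0.12921/0.93239 = 0.86142.
Δp* = 0.86142 − 0.76512 = +0.09630.

0.096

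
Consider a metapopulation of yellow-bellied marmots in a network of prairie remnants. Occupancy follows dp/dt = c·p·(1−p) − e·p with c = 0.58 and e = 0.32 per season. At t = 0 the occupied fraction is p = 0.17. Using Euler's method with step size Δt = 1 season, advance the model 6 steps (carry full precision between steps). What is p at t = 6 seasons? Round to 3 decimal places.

0.336

Update rule: p ← p + [c·p·(1−p) − e·p]·Δt with Δt = 1.
p: 0.17000 → 0.19744  (Δp = +0.02744)
p: 0.19744 → 0.22616  (Δp = +0.02872)
p: 0.22616 → 0.25530  (Δp = +0.02914)
p: 0.25530 → 0.28387  (Δp = +0.02857)
p: 0.28387 → 0.31094  (Δp = +0.02707)
p: 0.31094 → 0.33571  (Δp = +0.02477)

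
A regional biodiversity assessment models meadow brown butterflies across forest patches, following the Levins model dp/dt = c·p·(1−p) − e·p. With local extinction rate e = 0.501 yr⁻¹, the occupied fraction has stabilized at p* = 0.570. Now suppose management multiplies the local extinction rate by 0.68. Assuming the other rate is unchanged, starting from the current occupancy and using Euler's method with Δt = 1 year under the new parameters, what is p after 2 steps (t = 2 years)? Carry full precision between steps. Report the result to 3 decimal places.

Balance c(1−p*) = e gives c = e/(1 − 0.57000) = 0.501/0.43000 = 1.16512.
Starting from p₀ = 0.57000; update p ← p + (dp/dt)·Δt with the new parameters.
p: 0.57000 → 0.66138  (Δp = +0.09138)
p: 0.66138 → 0.69700  (Δp = +0.03561)

0.697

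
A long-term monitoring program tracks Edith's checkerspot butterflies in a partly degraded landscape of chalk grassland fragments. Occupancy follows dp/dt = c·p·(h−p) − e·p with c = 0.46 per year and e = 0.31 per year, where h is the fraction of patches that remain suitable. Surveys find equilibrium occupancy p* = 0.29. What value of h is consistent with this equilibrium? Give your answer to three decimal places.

At equilibrium c(h−p*) = e, so h = p* + e/c.
h = 0.29 + 0.31/0.46 = 0.29 + 0.6739 = 0.9639.

0.964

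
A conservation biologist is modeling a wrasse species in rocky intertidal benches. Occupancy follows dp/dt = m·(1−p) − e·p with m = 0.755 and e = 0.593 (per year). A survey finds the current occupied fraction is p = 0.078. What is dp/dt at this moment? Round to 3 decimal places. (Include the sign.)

0.650

Colonization term: m·(1−p) = 0.755×0.9220 = 0.69611.
Extinction term: e·p = 0.04625.
dp/dt = 0.69611 − 0.04625 = 0.64986.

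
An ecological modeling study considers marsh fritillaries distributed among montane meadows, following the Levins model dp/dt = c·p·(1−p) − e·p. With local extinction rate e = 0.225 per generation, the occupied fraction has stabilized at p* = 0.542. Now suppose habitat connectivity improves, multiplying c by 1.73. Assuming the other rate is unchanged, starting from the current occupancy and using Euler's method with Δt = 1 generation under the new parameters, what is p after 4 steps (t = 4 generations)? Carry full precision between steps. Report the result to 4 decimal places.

Balance c(1−p*) = e gives c = e/(1 − 0.54200) = 0.225/0.45800 = 0.49127.
Starting from p₀ = 0.54200; update p ← p + (dp/dt)·Δt with the new parameters.
  1  |  dp/dt·Δt = +0.089023  |  p_1 = 0.631024
  2  |  dp/dt·Δt = +0.055902  |  p_2 = 0.686926
  3  |  dp/dt·Δt = +0.028218  |  p_3 = 0.715144
  4  |  dp/dt·Δt = +0.012227  |  p_4 = 0.727370

0.7274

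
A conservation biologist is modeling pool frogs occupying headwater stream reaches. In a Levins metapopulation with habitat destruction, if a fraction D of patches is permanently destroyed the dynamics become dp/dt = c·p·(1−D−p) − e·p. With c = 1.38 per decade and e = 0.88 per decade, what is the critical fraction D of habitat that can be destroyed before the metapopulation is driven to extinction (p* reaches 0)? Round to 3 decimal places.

0.362

The nontrivial equilibrium is p* = (1−D) − e/c; extinction occurs when this hits zero.
So D_crit = 1 − e/c = 1 − 0.88/1.38 = 1 − 0.6377 = 0.3623.
This equals the undisturbed p*, a classic result of Lande's extension.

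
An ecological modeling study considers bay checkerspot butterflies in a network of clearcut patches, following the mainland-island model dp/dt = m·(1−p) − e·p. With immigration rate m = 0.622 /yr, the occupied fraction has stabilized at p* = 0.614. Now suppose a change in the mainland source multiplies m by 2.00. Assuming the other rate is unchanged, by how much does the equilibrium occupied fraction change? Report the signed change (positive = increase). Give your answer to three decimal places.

0.147

Balance m(1−p*) = e·p* gives e = m(1−p*)/p* = 0.622×0.38600/0.61400 = 0.39103.
New p* = m/(m+e) = 1.24400/(1.24400+0.39103) = 0.76084.
Δp* = 0.76084 − 0.61400 = +0.14684.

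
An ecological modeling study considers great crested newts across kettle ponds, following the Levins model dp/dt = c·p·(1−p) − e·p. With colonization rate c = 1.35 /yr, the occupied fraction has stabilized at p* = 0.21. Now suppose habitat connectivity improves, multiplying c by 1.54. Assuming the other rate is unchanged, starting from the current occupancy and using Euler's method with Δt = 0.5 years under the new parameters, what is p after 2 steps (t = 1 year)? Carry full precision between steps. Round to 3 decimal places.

0.331

Balance c(1−p*) = e gives e = 1.35×(1 − 0.21000) = 1.06650.
Starting from p₀ = 0.21000; update p ← p + (dp/dt)·Δt with the new parameters.
  1  |  dp/dt·Δt = +0.060471  |  p_1 = 0.270471
  2  |  dp/dt·Δt = +0.060882  |  p_2 = 0.331352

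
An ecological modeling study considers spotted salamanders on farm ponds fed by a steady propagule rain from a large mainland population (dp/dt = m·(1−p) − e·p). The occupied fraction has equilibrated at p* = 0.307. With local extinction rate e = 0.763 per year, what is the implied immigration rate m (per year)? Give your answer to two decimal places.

0.34

At equilibrium m(1−p*) = e·p*, so m = e·p*/(1−p*).
m = 0.763 × 0.307 / 0.6930 = 0.2342/0.6930 = 0.3380.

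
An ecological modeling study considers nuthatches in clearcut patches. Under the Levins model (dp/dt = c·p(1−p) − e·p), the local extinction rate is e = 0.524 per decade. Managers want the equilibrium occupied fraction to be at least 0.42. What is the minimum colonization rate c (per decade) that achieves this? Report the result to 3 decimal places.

0.903

p* = 1 − e/c ≥ 0.42 requires e/c ≤ 0.5800, i.e. c ≥ e/0.5800.
c_min = 0.524/0.5800 = 0.9034.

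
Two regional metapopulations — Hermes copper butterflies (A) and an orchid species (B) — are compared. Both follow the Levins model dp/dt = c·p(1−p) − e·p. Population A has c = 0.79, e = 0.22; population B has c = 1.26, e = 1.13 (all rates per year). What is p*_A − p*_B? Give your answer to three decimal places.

0.618

A: p*_A = 1 − 0.22/0.79 = 0.7215.
B: p*_B = 1 − 1.13/1.26 = 0.1032.
p*_A − p*_B = 0.7215 − 0.1032 = 0.6183.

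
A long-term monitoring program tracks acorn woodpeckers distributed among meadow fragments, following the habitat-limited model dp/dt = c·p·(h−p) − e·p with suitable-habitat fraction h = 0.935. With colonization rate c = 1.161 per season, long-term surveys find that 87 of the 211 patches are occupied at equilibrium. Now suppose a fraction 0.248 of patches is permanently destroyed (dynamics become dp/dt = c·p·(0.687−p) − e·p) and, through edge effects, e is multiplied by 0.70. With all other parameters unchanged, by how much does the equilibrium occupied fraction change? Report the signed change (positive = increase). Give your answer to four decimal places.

-0.0912

Observed p* = 87/211 = 0.41232.
Balance c(h−p*) = e gives e = 1.161×(0.935 − 0.41232) = 0.60683.
New p* = 0.687 − e/c = 0.687 − 0.42478/1.16100 = 0.32113.
Δp* = 0.32113 − 0.41232 = -0.09119.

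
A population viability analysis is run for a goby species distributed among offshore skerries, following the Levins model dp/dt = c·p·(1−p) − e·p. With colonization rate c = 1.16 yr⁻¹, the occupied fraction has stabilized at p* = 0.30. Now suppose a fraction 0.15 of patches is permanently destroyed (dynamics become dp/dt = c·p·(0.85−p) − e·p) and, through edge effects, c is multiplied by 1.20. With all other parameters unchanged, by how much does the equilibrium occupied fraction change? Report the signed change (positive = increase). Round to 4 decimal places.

-0.0333

Balance c(1−p*) = e gives e = 1.16×(1 − 0.30000) = 0.81200.
New p* = 0.85 − e/c = 0.85 − 0.81200/1.39200 = 0.26667.
Δp* = 0.26667 − 0.30000 = -0.03333.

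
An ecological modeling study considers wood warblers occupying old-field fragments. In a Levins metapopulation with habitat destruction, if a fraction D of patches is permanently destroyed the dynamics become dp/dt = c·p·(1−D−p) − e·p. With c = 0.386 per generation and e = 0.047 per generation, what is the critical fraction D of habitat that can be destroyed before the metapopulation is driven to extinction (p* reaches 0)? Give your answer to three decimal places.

0.878

The nontrivial equilibrium is p* = (1−D) − e/c; extinction occurs when this hits zero.
So D_crit = 1 − e/c = 1 − 0.047/0.386 = 1 − 0.1218 = 0.8782.
This equals the undisturbed p*, a classic result of Lande's extension.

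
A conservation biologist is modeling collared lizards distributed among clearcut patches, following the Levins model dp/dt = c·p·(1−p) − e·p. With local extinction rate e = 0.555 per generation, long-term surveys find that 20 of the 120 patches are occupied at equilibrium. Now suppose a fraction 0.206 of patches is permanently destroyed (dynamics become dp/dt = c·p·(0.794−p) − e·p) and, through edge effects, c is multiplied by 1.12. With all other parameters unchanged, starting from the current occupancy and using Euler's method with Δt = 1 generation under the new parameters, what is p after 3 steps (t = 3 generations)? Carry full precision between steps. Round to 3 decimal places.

0.131

Observed p* = 20/120 = 0.16667.
Balance c(1−p*) = e gives c = e/(1 − 0.16667) = 0.555/0.83333 = 0.66600.
Starting from p₀ = 0.16667; update p ← p + (dp/dt)·Δt with the new parameters.
p: 0.16667 → 0.15216  (Δp = -0.01451)
p: 0.15216 → 0.14056  (Δp = -0.01160)
p: 0.14056 → 0.13106  (Δp = -0.00950)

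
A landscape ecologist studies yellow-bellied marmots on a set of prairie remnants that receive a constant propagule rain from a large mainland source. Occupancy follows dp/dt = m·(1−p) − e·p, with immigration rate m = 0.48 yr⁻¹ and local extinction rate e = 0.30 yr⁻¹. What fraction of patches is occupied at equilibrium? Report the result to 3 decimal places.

At equilibrium the propagule rain into empty patches balances local extinction: m(1−p*) = e·p*.
p* = m/(m+e) = 0.48/(0.48+0.30) = 0.48/0.7800 = 0.6154.

0.615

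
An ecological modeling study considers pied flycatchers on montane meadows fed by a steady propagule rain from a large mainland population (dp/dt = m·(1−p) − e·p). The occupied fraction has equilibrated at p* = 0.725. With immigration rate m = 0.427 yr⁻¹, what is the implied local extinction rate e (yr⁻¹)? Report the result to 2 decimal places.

At equilibrium m(1−p*) = e·p*, so e = m(1−p*)/p*.
e = 0.427 × 0.2750 / 0.725 = 0.1620.

0.16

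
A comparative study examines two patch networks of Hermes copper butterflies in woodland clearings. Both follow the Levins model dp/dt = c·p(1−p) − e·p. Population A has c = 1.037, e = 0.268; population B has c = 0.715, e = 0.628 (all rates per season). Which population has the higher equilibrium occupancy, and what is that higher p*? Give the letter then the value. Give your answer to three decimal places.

A: p*_A = 1 − 0.268/1.037 = 0.7416.
B: p*_B = 1 − 0.628/0.715 = 0.1217.
A is higher at 0.7416.

A, 0.742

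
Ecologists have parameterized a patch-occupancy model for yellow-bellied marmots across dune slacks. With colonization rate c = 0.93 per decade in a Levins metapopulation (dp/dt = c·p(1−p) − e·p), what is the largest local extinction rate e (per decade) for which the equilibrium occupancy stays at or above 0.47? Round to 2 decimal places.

0.49

1 − e/c ≥ 0.47 ⇒ e ≤ c(1 − 0.47) = 0.93 × 0.5300.
e_max = 0.4929.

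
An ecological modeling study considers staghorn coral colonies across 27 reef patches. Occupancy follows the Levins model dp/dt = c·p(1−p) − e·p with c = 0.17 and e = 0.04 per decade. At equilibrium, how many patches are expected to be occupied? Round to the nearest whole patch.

21

p* = 1 − e/c = 1 − 0.04/0.17 = 0.7647.
Expected occupied patches = N × p* = 27 × 0.7647 = 20.65 ≈ 21.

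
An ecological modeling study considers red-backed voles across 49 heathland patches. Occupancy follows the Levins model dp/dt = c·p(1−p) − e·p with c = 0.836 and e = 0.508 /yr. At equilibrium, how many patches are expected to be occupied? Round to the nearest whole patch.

19

p* = 1 − e/c = 1 − 0.508/0.836 = 0.3923.
Expected occupied patches = N × p* = 49 × 0.3923 = 19.22 ≈ 19.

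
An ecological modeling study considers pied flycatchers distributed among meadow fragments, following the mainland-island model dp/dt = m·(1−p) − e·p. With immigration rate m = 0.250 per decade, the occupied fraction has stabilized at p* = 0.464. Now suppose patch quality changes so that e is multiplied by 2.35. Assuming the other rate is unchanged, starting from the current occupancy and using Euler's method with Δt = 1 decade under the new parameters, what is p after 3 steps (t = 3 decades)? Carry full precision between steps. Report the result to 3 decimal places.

Balance m(1−p*) = e·p* gives e = m(1−p*)/p* = 0.250×0.53600/0.46400 = 0.28879.
Starting from p₀ = 0.46400; update p ← p + (dp/dt)·Δt with the new parameters.
t = 1: p = 0.46400 + (-0.18090) = 0.28310
t = 2: p = 0.28310 + (-0.01290) = 0.27020
t = 3: p = 0.27020 + (-0.00092) = 0.26927

0.269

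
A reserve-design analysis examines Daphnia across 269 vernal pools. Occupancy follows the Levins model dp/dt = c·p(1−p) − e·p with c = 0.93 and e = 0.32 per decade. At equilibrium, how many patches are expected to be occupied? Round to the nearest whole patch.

p* = 1 − e/c = 1 − 0.32/0.93 = 0.6559.
Expected occupied patches = N × p* = 269 × 0.6559 = 176.44 ≈ 176.

176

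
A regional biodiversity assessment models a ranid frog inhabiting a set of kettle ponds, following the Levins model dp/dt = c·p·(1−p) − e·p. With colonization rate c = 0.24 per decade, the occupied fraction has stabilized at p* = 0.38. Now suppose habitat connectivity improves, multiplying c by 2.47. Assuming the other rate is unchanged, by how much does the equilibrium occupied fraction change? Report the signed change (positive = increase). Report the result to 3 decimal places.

0.369

Balance c(1−p*) = e gives e = 0.24×(1 − 0.38000) = 0.14880.
New p* = 1 − e/c = 1 − 0.14880/0.59280 = 0.74899.
Δp* = 0.74899 − 0.38000 = +0.36899.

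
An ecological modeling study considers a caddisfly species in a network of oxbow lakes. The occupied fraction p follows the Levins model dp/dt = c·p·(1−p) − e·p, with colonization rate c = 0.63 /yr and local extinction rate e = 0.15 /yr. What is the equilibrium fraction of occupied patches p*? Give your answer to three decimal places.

At equilibrium, colonization balances extinction: c·p*·(1−p*) = e·p*.
So p* = 1 − e/c = 1 − 0.15/0.63 = 1 − 0.2381 = 0.7619.

0.762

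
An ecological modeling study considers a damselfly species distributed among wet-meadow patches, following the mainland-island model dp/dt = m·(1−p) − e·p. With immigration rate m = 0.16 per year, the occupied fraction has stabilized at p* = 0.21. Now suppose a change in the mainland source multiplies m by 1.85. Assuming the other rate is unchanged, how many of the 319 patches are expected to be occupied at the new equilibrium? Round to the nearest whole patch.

105

Balance m(1−p*) = e·p* gives e = m(1−p*)/p* = 0.16×0.79000/0.21000 = 0.60190.
New p* = m/(m+e) = 0.29600/(0.29600+0.60190) = 0.32966.
Expected occupied = 319 × 0.32966 = 105.16 ≈ 105.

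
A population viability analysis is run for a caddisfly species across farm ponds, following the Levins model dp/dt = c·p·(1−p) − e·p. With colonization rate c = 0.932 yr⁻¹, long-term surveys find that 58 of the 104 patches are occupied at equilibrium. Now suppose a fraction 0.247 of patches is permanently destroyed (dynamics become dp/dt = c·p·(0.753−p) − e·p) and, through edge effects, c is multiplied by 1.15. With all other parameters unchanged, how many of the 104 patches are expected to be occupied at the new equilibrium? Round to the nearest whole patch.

Observed p* = 58/104 = 0.55769.
Balance c(1−p*) = e gives e = 0.932×(1 − 0.55769) = 0.41223.
New p* = 0.753 − e/c = 0.753 − 0.41223/1.07180 = 0.36839.
Expected occupied = 104 × 0.36839 = 38.31 ≈ 38.

38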